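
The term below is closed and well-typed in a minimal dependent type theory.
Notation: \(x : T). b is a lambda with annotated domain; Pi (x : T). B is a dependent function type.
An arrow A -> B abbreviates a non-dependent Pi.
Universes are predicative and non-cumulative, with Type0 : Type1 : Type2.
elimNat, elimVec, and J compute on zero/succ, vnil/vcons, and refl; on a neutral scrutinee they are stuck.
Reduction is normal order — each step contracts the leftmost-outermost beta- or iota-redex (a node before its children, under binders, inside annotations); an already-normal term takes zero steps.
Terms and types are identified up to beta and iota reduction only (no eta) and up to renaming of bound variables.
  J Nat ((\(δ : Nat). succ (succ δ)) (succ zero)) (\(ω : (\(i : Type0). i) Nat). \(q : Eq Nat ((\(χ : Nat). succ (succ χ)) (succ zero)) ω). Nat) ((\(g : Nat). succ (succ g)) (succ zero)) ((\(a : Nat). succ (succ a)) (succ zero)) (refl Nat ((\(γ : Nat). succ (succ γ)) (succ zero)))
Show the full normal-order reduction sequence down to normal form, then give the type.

reduction (normal order):
  J Nat ((\(δ : Nat). succ (succ δ)) (succ zero)) (\(ω : (\(i : Type0). i) Nat). \(q : Eq Nat ((\(χ : Nat). succ (succ χ)) (succ zero)) ω). Nat) ((\(g : Nat). succ (succ g)) (succ zero)) ((\(a : Nat). succ (succ a)) (succ zero)) (refl Nat ((\(γ : Nat). succ (succ γ)) (succ zero)))
  ~> (\(δ : Nat). succ (succ δ)) (succ zero)
  ~> succ (succ (succ zero))
inferred type:
  Nat


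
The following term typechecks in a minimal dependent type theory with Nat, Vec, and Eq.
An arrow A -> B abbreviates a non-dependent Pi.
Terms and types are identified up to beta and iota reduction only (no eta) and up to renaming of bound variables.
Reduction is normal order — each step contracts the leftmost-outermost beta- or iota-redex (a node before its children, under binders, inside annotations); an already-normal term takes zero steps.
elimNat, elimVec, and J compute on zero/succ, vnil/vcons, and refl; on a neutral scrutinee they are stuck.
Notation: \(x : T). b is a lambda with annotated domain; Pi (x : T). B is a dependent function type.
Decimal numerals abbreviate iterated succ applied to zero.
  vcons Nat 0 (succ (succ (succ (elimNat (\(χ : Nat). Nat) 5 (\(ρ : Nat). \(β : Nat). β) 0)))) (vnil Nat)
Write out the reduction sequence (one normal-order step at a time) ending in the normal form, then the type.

reduction (normal order):
  vcons Nat 0 (succ (succ (succ (elimNat (\(χ : Nat). Nat) 5 (\(ρ : Nat). \(β : Nat). β) 0)))) (vnil Nat)
  ~> vcons Nat 0 8 (vnil Nat)
inferred type:
  Vec Nat 1


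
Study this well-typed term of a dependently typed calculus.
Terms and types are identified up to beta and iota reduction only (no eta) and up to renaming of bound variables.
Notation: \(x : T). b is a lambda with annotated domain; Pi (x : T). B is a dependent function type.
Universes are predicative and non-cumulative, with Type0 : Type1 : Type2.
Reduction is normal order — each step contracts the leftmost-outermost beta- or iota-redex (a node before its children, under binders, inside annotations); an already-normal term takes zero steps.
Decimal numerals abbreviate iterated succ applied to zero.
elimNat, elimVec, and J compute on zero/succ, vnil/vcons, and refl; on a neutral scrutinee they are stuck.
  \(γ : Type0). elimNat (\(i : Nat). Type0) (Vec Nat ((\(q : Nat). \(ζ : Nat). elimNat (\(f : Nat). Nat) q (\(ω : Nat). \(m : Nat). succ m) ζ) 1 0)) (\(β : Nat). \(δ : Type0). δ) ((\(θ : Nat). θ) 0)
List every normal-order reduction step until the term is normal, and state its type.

normal-order reduction:
  \(γ : Type0). elimNat (\(i : Nat). Type0) (Vec Nat ((\(q : Nat). \(ζ : Nat). elimNat (\(f : Nat). Nat) q (\(ω : Nat). \(m : Nat). succ m) ζ) 1 0)) (\(β : Nat). \(δ : Type0). δ) ((\(θ : Nat). θ) 0)
  ~> \(γ : Type0). elimNat (\(i : Nat). Type0) (Vec Nat ((\(q : Nat). elimNat (\(ζ : Nat). Nat) 1 (\(f : Nat). \(ω : Nat). succ ω) q) 0)) (\(m : Nat). \(β : Type0). β) ((\(δ : Nat). δ) 0)
  ~> \(γ : Type0). elimNat (\(i : Nat). Type0) (Vec Nat (elimNat (\(q : Nat). Nat) 1 (\(ζ : Nat). \(f : Nat). succ f) 0)) (\(ω : Nat). \(m : Type0). m) ((\(β : Nat). β) 0)
  ~> \(γ : Type0). elimNat (\(i : Nat). Type0) (Vec Nat 1) (\(q : Nat). \(ζ : Type0). ζ) ((\(f : Nat). f) 0)
  ~> \(γ : Type0). elimNat (\(i : Nat). Type0) (Vec Nat 1) (\(q : Nat). \(ζ : Type0). ζ) 0
  ~> \(γ : Type0). Vec Nat 1
type:
  Pi (γ : Type0). Type0


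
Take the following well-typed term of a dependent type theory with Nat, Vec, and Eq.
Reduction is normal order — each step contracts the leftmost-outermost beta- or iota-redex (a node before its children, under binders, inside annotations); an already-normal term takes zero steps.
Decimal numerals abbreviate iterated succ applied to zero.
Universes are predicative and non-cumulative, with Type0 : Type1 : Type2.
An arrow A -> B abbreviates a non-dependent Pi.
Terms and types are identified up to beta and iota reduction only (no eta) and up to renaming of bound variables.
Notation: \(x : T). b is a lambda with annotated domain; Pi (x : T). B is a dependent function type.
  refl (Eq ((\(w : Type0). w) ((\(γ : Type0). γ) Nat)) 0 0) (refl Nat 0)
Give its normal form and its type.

resulting normal form:
  refl (Eq Nat 0 0) (refl Nat 0)
type:
  Eq (Eq Nat 0 0) (refl Nat 0) (refl Nat 0)
observation: the leftmost-outermost redex is a beta-redex, and normalization takes 2 steps.


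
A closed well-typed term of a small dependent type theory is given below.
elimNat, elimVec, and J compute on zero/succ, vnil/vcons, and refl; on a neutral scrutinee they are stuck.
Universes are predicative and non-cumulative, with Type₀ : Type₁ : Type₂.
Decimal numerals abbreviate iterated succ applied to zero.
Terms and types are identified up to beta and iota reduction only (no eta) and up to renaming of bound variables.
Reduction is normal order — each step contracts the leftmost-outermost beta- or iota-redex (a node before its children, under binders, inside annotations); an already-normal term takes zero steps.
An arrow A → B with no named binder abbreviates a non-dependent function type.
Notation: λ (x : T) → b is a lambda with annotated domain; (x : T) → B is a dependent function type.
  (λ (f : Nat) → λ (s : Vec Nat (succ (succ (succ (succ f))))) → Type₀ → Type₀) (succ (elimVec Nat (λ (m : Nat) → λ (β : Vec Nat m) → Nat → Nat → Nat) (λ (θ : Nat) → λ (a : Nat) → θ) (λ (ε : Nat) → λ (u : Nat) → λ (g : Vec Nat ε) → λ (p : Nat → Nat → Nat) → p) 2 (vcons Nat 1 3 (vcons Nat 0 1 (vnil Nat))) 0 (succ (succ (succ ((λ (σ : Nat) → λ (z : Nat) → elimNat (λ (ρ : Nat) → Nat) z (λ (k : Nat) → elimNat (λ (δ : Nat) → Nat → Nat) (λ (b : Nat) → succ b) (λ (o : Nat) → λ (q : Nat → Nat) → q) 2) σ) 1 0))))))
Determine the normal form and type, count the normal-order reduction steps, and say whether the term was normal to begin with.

normal form:
  λ (f : Vec Nat 5) → Type₀ → Type₀
type:
  Vec Nat 5 → Type₁
steps to reach normal form (normal order): 14
started in normal form: no
first redex: a beta-redex


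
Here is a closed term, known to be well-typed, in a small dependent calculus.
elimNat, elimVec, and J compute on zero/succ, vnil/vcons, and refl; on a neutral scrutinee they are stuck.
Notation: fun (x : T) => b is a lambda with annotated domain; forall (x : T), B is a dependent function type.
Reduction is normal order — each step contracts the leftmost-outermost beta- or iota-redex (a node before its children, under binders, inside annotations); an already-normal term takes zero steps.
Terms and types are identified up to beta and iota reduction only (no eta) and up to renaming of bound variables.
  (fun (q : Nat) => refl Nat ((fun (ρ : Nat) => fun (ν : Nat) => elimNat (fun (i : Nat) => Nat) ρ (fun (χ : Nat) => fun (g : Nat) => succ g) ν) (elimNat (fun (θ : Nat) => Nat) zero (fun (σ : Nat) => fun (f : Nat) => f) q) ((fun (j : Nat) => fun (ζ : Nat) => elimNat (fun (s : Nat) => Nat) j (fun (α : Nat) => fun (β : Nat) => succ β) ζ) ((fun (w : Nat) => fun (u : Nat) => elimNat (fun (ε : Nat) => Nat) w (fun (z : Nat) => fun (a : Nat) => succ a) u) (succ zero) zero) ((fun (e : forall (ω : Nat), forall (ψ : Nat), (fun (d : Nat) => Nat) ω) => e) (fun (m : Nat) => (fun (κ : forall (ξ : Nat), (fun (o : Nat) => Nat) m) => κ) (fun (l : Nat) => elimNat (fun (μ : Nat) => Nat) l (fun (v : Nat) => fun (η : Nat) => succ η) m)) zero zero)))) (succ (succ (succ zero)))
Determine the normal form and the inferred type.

normal form:
  refl Nat (succ zero)
type:
  Eq Nat (succ zero) (succ zero)
observation: the term reaches its normal form after 28 normal-order steps.


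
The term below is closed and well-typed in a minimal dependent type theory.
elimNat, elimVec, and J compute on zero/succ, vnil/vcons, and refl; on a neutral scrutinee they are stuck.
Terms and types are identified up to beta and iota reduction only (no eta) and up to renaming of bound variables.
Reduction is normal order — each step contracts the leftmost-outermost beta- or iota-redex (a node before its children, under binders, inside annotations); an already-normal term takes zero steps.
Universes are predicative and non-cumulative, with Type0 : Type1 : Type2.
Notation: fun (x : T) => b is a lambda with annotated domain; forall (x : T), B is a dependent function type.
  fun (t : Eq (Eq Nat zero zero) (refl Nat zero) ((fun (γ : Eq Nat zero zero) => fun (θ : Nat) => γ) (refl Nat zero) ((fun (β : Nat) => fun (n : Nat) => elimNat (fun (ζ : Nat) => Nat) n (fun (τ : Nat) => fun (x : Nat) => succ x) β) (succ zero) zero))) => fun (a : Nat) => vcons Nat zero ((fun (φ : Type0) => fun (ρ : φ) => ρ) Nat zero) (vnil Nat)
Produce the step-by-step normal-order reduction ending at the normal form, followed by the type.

normal-order reduction:
  fun (t : Eq (Eq Nat zero zero) (refl Nat zero) ((fun (γ : Eq Nat zero zero) => fun (θ : Nat) => γ) (refl Nat zero) ((fun (β : Nat) => fun (n : Nat) => elimNat (fun (ζ : Nat) => Nat) n (fun (τ : Nat) => fun (x : Nat) => succ x) β) (succ zero) zero))) => fun (a : Nat) => vcons Nat zero ((fun (φ : Type0) => fun (ρ : φ) => ρ) Nat zero) (vnil Nat)
  ~> fun (t : Eq (Eq Nat zero zero) (refl Nat zero) ((fun (γ : Nat) => refl Nat zero) ((fun (θ : Nat) => fun (β : Nat) => elimNat (fun (n : Nat) => Nat) β (fun (ζ : Nat) => fun (τ : Nat) => succ τ) θ) (succ zero) zero))) => fun (x : Nat) => vcons Nat zero ((fun (a : Type0) => fun (φ : a) => φ) Nat zero) (vnil Nat)
  ~> fun (t : Eq (Eq Nat zero zero) (refl Nat zero) (refl Nat zero)) => fun (γ : Nat) => vcons Nat zero ((fun (θ : Type0) => fun (β : θ) => β) Nat zero) (vnil Nat)
  ~> fun (t : Eq (Eq Nat zero zero) (refl Nat zero) (refl Nat zero)) => fun (γ : Nat) => vcons Nat zero ((fun (θ : Nat) => θ) zero) (vnil Nat)
  ~> fun (t : Eq (Eq Nat zero zero) (refl Nat zero) (refl Nat zero)) => fun (γ : Nat) => vcons Nat zero zero (vnil Nat)
type:
  forall (t : Eq (Eq Nat zero zero) (refl Nat zero) (refl Nat zero)), forall (γ : Nat), Vec Nat (succ zero)


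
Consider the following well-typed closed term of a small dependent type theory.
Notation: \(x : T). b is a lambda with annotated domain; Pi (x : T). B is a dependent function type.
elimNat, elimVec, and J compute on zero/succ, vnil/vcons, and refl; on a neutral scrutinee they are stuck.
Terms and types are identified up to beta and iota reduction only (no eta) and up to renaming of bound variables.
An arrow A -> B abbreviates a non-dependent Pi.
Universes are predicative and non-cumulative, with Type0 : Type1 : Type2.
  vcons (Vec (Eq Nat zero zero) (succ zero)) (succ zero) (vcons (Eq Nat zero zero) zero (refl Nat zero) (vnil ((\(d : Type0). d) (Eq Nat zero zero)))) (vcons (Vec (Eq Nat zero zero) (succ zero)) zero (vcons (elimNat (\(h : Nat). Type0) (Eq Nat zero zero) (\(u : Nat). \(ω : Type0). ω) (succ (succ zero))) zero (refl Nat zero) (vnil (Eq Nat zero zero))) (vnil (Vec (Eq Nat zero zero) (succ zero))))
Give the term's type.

the term's type:
  Vec (Vec (Eq Nat zero zero) (succ zero)) (succ (succ zero))


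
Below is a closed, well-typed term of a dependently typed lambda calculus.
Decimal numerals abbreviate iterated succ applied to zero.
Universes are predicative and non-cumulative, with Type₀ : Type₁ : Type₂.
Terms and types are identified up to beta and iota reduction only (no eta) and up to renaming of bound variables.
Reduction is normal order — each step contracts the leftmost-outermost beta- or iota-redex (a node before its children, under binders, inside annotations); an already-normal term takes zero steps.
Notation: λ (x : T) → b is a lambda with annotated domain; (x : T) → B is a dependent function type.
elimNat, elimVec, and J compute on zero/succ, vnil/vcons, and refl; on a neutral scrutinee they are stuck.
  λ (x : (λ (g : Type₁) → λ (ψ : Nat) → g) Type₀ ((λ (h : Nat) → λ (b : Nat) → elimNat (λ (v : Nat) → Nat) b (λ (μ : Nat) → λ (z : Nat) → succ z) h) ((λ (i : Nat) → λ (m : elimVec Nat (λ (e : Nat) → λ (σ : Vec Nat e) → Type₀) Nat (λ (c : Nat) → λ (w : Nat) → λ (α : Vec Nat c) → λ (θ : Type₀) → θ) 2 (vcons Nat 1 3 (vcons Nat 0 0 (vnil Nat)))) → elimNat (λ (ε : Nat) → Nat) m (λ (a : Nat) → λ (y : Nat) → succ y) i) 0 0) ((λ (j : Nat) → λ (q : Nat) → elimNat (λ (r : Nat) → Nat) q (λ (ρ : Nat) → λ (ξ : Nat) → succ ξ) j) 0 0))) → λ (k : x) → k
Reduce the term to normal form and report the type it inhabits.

reduced normal form:
  λ (x : Type₀) → λ (g : x) → g
the term's type:
  (x : Type₀) → (g : x) → x
observation: reduction starts at a beta-redex, and 2 normal-order steps reach the normal form.


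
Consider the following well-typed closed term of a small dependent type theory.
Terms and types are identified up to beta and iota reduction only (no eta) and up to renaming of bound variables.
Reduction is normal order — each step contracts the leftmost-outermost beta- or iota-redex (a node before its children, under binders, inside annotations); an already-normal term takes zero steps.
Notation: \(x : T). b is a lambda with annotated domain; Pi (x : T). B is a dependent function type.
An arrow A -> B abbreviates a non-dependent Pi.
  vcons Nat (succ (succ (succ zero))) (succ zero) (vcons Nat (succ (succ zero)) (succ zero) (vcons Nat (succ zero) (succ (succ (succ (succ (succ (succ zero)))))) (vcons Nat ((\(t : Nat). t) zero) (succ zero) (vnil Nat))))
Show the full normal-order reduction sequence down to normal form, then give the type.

normal-order reduction:
  vcons Nat (succ (succ (succ zero))) (succ zero) (vcons Nat (succ (succ zero)) (succ zero) (vcons Nat (succ zero) (succ (succ (succ (succ (succ (succ zero)))))) (vcons Nat ((\(t : Nat). t) zero) (succ zero) (vnil Nat))))
  ~> vcons Nat (succ (succ (succ zero))) (succ zero) (vcons Nat (succ (succ zero)) (succ zero) (vcons Nat (succ zero) (succ (succ (succ (succ (succ (succ zero)))))) (vcons Nat zero (succ zero) (vnil Nat))))
inferred type:
  Vec Nat (succ (succ (succ (succ zero))))


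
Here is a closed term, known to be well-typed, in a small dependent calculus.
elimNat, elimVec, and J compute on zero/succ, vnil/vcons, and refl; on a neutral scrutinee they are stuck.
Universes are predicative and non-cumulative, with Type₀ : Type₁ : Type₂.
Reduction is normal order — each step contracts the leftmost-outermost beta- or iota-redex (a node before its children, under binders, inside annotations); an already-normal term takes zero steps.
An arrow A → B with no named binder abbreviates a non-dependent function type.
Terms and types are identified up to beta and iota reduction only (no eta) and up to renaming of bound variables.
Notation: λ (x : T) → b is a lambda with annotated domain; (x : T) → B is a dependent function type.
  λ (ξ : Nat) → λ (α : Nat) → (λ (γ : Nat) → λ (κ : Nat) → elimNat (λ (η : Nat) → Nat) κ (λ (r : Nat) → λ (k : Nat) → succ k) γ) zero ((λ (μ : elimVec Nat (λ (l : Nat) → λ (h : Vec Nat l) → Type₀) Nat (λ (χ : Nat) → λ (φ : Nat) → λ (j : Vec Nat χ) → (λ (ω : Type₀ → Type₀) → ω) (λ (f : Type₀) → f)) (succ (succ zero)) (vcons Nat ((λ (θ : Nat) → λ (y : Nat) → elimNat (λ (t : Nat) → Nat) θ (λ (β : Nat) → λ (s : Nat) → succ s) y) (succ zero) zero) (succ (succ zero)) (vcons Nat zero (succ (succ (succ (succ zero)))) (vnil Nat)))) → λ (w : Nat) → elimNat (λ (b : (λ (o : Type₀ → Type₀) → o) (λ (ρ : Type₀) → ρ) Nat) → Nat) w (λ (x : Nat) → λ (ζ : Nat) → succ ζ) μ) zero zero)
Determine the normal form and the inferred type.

reduced normal form:
  λ (ξ : Nat) → λ (α : Nat) → zero
inferred type:
  Nat → Nat → Nat
observation: the term reaches its normal form after 6 normal-order steps.


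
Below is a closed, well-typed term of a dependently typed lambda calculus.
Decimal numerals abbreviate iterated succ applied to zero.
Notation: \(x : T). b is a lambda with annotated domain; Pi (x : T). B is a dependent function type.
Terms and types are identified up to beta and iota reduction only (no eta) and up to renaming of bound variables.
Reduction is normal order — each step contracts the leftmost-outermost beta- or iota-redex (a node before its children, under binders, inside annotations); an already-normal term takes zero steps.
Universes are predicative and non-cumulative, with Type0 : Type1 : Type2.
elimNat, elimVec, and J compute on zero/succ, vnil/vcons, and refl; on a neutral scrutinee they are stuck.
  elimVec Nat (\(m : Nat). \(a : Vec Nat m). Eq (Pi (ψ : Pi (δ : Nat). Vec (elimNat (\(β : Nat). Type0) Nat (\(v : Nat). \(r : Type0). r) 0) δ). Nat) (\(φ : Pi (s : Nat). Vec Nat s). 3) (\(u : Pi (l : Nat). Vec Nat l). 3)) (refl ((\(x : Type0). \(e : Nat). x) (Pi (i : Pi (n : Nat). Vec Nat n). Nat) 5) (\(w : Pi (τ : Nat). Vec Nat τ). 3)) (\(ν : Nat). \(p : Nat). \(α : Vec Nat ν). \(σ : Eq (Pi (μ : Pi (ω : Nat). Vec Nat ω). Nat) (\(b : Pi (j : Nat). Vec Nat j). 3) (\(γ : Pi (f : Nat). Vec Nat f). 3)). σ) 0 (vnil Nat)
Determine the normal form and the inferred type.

resulting normal form:
  refl (Pi (m : Pi (a : Nat). Vec Nat a). Nat) (\(ψ : Pi (δ : Nat). Vec Nat δ). 3)
inferred type:
  Eq (Pi (m : Pi (a : Nat). Vec Nat a). Nat) (\(ψ : Pi (δ : Nat). Vec Nat δ). 3) (\(β : Pi (v : Nat). Vec Nat v). 3)
observation: 3 normal-order steps normalize the term, beginning with an elimVec iota-redex.


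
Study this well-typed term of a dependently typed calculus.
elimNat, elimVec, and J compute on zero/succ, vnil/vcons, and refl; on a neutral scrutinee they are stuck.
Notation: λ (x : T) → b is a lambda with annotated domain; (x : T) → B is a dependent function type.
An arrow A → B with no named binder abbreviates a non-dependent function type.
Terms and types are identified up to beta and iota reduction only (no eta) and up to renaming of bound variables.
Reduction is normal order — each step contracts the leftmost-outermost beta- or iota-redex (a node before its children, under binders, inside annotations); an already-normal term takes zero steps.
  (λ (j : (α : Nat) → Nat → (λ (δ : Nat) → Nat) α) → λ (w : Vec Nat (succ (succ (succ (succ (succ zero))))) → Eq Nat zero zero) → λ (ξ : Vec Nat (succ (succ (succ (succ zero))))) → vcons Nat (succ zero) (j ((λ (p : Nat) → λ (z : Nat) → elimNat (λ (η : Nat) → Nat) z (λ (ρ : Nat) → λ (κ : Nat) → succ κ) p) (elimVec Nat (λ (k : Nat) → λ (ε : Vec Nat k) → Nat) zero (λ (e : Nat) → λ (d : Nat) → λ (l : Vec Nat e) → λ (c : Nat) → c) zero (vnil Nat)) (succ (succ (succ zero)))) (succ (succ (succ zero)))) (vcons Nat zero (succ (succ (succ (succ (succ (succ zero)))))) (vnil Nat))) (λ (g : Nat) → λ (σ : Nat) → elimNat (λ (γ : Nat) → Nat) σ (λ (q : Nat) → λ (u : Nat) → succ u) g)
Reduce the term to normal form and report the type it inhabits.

reduced normal form:
  λ (j : Vec Nat (succ (succ (succ (succ (succ zero))))) → Eq Nat zero zero) → λ (α : Vec Nat (succ (succ (succ (succ zero))))) → vcons Nat (succ zero) (succ (succ (succ (succ (succ (succ zero)))))) (vcons Nat zero (succ (succ (succ (succ (succ (succ zero)))))) (vnil Nat))
type:
  (Vec Nat (succ (succ (succ (succ (succ zero))))) → Eq Nat zero zero) → Vec Nat (succ (succ (succ (succ zero)))) → Vec Nat (succ (succ zero))
observation: normalization takes exactly 17 steps under the normal-order strategy.


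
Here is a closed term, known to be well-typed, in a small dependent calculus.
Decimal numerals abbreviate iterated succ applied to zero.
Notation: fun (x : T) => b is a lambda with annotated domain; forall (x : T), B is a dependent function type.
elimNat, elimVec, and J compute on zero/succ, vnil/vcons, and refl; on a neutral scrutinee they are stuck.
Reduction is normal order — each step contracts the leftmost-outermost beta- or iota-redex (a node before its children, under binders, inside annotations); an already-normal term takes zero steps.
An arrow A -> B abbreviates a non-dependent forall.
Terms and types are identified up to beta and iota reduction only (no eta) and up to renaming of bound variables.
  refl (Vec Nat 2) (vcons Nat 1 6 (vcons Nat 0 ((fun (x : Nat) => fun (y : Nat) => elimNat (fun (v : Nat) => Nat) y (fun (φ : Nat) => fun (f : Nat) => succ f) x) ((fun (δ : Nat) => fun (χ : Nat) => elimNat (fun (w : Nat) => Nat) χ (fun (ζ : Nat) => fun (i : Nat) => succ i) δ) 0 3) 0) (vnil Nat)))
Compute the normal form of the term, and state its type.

reduced normal form:
  refl (Vec Nat 2) (vcons Nat 1 6 (vcons Nat 0 3 (vnil Nat)))
type:
  Eq (Vec Nat 2) (vcons Nat 1 6 (vcons Nat 0 3 (vnil Nat))) (vcons Nat 1 6 (vcons Nat 0 3 (vnil Nat)))
observation: reduction starts at a beta-redex, and 15 normal-order steps reach the normal form.


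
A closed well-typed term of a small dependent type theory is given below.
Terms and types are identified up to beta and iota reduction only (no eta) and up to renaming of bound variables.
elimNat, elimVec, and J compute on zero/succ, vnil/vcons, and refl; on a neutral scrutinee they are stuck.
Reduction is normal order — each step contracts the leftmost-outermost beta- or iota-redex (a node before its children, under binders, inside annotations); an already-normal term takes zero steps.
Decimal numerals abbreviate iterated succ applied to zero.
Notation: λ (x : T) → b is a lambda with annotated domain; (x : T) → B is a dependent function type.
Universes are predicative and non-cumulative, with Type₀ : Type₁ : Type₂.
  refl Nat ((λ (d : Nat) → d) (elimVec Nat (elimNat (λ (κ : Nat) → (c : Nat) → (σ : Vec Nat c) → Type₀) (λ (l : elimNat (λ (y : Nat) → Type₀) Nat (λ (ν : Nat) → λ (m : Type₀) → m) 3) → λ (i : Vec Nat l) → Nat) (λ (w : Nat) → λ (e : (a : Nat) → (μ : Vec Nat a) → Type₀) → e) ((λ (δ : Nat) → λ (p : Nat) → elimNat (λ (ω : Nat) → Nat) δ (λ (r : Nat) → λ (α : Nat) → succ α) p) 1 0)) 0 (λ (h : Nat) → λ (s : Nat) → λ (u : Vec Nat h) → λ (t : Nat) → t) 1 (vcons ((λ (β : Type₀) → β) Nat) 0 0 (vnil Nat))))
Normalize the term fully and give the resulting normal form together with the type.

normal form:
  refl Nat 0
type:
  Eq Nat 0 0


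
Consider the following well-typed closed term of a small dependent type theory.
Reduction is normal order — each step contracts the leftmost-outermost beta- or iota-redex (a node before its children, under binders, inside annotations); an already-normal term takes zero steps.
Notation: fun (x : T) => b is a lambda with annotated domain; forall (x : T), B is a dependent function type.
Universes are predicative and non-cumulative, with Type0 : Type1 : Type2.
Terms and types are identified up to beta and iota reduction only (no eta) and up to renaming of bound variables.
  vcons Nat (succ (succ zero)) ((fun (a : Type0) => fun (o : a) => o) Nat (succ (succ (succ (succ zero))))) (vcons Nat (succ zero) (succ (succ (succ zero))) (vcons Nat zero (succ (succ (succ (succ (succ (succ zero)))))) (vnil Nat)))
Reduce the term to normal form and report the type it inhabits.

reduced normal form:
  vcons Nat (succ (succ zero)) (succ (succ (succ (succ zero)))) (vcons Nat (succ zero) (succ (succ (succ zero))) (vcons Nat zero (succ (succ (succ (succ (succ (succ zero)))))) (vnil Nat)))
inferred type:
  Vec Nat (succ (succ (succ zero)))


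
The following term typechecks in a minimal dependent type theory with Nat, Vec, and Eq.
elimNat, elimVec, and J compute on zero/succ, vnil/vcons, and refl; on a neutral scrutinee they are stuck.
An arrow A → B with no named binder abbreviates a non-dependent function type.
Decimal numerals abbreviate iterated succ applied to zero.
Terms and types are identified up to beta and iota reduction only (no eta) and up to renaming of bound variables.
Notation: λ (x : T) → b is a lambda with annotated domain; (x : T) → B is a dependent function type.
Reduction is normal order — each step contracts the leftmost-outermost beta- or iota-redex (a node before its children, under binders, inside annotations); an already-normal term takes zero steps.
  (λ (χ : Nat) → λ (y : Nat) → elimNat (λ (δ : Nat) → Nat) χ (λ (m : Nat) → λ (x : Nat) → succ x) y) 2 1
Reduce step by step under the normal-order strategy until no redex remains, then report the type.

reduction (normal order):
  (λ (χ : Nat) → λ (y : Nat) → elimNat (λ (δ : Nat) → Nat) χ (λ (m : Nat) → λ (x : Nat) → succ x) y) 2 1
  ~> (λ (χ : Nat) → elimNat (λ (y : Nat) → Nat) 2 (λ (δ : Nat) → λ (m : Nat) → succ m) χ) 1
  ~> elimNat (λ (χ : Nat) → Nat) 2 (λ (y : Nat) → λ (δ : Nat) → succ δ) 1
  ~> (λ (χ : Nat) → λ (y : Nat) → succ y) 0 (elimNat (λ (δ : Nat) → Nat) 2 (λ (m : Nat) → λ (x : Nat) → succ x) 0)
  ~> (λ (χ : Nat) → succ χ) (elimNat (λ (y : Nat) → Nat) 2 (λ (δ : Nat) → λ (m : Nat) → succ m) 0)
  ~> succ (elimNat (λ (χ : Nat) → Nat) 2 (λ (y : Nat) → λ (δ : Nat) → succ δ) 0)
  ~> 3
type:
  Nat


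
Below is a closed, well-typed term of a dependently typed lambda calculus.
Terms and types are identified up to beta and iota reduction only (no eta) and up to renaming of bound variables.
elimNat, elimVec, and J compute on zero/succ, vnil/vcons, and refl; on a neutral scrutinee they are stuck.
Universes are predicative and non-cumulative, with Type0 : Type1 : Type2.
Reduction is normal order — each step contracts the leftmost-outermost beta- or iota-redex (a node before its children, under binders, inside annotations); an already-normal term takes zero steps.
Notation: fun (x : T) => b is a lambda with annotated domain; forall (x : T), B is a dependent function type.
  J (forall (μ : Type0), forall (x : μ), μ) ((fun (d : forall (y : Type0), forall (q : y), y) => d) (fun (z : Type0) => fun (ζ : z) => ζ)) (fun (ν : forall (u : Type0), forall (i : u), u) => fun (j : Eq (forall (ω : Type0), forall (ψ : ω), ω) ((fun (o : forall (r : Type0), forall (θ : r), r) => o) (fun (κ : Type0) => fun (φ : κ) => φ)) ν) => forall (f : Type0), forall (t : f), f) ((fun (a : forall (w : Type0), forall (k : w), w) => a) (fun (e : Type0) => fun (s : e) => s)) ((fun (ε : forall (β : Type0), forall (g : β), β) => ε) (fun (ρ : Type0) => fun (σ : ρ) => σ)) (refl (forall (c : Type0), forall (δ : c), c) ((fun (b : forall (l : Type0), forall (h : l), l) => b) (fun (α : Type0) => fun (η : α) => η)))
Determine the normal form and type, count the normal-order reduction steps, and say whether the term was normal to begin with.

normal form:
  fun (μ : Type0) => fun (x : μ) => x
type:
  forall (μ : Type0), forall (x : μ), μ
reduction steps (normal order): 2
started in normal form: no
first contracted redex: a J iota-redex


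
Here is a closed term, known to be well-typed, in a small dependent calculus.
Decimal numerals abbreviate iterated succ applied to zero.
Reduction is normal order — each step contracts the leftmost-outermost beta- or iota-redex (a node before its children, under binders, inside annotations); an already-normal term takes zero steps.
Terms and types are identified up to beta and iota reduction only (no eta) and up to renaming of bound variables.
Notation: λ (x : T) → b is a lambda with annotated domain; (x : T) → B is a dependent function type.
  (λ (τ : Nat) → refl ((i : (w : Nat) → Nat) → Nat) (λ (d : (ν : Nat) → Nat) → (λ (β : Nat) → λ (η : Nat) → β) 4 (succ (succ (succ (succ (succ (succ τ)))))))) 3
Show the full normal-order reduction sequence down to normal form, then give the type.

reduction (normal order):
  (λ (τ : Nat) → refl ((i : (w : Nat) → Nat) → Nat) (λ (d : (ν : Nat) → Nat) → (λ (β : Nat) → λ (η : Nat) → β) 4 (succ (succ (succ (succ (succ (succ τ)))))))) 3
  ~> refl ((τ : (i : Nat) → Nat) → Nat) (λ (w : (d : Nat) → Nat) → (λ (ν : Nat) → λ (β : Nat) → ν) 4 9)
  ~> refl ((τ : (i : Nat) → Nat) → Nat) (λ (w : (d : Nat) → Nat) → (λ (ν : Nat) → 4) 9)
  ~> refl ((τ : (i : Nat) → Nat) → Nat) (λ (w : (d : Nat) → Nat) → 4)
inferred type:
  Eq ((τ : (i : Nat) → Nat) → Nat) (λ (w : (d : Nat) → Nat) → 4) (λ (ν : (β : Nat) → Nat) → 4)


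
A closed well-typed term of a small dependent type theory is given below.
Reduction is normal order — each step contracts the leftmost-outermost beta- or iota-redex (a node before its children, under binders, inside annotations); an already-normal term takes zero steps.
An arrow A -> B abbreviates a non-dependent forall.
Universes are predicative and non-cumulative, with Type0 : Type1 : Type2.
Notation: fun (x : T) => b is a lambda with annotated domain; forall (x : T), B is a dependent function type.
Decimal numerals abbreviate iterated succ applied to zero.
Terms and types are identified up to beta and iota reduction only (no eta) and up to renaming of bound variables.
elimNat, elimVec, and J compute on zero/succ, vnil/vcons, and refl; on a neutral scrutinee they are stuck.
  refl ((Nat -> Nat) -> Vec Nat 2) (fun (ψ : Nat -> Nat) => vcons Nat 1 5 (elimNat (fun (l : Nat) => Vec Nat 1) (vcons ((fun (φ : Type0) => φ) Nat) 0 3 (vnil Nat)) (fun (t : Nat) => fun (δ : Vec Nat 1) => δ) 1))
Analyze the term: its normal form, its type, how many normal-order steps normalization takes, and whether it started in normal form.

resulting normal form:
  refl ((Nat -> Nat) -> Vec Nat 2) (fun (ψ : Nat -> Nat) => vcons Nat 1 5 (vcons Nat 0 3 (vnil Nat)))
inferred type:
  Eq ((Nat -> Nat) -> Vec Nat 2) (fun (ψ : Nat -> Nat) => vcons Nat 1 5 (vcons Nat 0 3 (vnil Nat))) (fun (l : Nat -> Nat) => vcons Nat 1 5 (vcons Nat 0 3 (vnil Nat)))
normal-order step count: 5
started in normal form: no
first redex: an elimNat iota-redex


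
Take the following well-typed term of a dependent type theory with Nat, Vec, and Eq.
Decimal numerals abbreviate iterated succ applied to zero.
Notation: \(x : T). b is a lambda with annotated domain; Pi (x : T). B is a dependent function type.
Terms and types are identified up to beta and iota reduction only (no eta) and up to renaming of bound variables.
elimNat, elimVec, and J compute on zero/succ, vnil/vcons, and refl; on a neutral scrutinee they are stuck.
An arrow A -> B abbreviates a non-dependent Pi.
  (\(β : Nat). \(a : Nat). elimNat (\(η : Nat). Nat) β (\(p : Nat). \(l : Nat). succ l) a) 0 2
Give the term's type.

type:
  Nat


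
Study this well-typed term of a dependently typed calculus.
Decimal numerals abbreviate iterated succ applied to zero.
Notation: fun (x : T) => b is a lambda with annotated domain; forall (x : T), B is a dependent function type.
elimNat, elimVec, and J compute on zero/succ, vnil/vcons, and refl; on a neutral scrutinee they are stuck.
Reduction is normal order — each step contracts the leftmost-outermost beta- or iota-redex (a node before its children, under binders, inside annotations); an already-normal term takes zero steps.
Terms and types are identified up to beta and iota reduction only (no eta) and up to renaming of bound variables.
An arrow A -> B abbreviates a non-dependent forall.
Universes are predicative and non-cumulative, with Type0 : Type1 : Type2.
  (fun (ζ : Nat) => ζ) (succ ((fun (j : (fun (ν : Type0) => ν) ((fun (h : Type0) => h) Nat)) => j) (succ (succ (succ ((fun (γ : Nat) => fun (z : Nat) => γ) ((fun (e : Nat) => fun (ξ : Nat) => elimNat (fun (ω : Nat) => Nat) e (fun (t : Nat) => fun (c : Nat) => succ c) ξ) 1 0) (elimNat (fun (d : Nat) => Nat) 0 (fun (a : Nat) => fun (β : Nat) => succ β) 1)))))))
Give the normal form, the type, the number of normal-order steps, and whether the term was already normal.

reduced normal form:
  5
type:
  Nat
reduction steps (normal order): 7
already normal: no
first redex: a beta-redex


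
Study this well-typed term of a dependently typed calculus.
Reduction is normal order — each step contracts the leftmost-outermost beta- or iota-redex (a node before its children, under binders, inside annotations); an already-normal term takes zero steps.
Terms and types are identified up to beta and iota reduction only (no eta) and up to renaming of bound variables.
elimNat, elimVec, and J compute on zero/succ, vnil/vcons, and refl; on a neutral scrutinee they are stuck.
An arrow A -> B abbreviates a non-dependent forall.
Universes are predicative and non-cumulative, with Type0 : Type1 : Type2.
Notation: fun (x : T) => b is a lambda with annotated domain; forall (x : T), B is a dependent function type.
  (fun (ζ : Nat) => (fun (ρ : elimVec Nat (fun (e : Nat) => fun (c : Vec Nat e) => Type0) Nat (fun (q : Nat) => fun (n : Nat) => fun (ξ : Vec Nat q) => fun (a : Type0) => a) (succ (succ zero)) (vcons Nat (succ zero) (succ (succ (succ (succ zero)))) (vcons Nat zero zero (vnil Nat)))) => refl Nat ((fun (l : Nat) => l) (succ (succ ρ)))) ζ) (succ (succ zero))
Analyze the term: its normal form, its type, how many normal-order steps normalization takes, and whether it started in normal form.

resulting normal form:
  refl Nat (succ (succ (succ (succ zero))))
the term's type:
  Eq Nat (succ (succ (succ (succ zero)))) (succ (succ (succ (succ zero))))
normal-order step count: 3
term was already normal: no
first redex: a beta-redex


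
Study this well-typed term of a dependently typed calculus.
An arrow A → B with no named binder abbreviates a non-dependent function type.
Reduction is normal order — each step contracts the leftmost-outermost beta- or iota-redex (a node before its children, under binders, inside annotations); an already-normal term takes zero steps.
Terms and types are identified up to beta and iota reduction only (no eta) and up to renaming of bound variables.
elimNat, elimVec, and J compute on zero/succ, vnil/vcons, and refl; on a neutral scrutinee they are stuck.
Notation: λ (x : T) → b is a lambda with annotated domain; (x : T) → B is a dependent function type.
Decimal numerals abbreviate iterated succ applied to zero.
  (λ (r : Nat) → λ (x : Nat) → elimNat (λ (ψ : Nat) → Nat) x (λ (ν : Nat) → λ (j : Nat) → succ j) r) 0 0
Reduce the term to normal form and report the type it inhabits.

resulting normal form:
  0
type:
  Nat


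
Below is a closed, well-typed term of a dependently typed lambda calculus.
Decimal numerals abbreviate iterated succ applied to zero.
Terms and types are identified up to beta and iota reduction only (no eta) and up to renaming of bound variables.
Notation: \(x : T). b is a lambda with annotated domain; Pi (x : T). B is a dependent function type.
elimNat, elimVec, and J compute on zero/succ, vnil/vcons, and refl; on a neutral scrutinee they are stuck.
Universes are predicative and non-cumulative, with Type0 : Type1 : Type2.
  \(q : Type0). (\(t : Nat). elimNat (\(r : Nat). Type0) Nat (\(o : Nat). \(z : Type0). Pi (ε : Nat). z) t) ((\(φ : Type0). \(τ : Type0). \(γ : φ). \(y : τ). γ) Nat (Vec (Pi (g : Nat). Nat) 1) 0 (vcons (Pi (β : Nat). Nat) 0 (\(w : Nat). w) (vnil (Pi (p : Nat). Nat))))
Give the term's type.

type:
  Pi (q : Type0). Type0


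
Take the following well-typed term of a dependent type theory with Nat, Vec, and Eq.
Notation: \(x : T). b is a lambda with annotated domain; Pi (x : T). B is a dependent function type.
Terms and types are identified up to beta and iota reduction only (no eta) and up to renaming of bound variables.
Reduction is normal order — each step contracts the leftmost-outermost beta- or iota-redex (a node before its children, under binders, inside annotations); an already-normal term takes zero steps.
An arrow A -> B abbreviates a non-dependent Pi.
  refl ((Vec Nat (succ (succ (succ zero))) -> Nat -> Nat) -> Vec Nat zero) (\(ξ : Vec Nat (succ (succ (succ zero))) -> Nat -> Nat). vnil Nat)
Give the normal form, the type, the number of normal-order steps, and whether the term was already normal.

reduced normal form:
  refl ((Vec Nat (succ (succ (succ zero))) -> Nat -> Nat) -> Vec Nat zero) (\(ξ : Vec Nat (succ (succ (succ zero))) -> Nat -> Nat). vnil Nat)
the term's type:
  Eq ((Vec Nat (succ (succ (succ zero))) -> Nat -> Nat) -> Vec Nat zero) (\(ξ : Vec Nat (succ (succ (succ zero))) -> Nat -> Nat). vnil Nat) (\(s : Vec Nat (succ (succ (succ zero))) -> Nat -> Nat). vnil Nat)
reduction steps (normal order): 0
already normal: yes


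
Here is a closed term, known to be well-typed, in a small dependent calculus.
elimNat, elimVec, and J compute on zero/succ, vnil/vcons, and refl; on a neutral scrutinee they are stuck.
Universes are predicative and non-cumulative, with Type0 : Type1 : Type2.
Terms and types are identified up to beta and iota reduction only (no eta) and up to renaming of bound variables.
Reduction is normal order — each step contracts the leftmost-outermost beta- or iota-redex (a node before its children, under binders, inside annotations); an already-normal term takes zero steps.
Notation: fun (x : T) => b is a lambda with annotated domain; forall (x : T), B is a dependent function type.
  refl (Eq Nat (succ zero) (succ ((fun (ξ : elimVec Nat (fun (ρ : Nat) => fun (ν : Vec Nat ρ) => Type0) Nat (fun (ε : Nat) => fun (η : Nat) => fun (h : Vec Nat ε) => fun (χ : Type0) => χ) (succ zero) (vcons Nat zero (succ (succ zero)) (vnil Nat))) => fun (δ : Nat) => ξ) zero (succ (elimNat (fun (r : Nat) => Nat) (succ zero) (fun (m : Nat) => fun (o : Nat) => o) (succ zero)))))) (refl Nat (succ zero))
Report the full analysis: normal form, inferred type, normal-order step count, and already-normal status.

resulting normal form:
  refl (Eq Nat (succ zero) (succ zero)) (refl Nat (succ zero))
inferred type:
  Eq (Eq Nat (succ zero) (succ zero)) (refl Nat (succ zero)) (refl Nat (succ zero))
reduction steps (normal order): 2
already normal: no
first contracted redex: a beta-redex


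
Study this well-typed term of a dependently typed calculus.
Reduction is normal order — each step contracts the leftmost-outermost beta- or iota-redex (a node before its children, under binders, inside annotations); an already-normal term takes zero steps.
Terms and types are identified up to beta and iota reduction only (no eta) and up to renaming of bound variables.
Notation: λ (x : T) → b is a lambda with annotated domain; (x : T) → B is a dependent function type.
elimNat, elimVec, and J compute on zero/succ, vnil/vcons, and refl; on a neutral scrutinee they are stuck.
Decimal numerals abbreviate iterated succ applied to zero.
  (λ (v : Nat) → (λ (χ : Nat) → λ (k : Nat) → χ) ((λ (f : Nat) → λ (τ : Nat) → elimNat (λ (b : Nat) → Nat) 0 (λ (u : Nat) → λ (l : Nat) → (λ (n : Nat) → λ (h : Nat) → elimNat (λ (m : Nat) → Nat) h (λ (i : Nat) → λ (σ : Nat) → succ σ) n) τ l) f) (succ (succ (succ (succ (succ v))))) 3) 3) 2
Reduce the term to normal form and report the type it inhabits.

normal form:
  21
inferred type:
  Nat


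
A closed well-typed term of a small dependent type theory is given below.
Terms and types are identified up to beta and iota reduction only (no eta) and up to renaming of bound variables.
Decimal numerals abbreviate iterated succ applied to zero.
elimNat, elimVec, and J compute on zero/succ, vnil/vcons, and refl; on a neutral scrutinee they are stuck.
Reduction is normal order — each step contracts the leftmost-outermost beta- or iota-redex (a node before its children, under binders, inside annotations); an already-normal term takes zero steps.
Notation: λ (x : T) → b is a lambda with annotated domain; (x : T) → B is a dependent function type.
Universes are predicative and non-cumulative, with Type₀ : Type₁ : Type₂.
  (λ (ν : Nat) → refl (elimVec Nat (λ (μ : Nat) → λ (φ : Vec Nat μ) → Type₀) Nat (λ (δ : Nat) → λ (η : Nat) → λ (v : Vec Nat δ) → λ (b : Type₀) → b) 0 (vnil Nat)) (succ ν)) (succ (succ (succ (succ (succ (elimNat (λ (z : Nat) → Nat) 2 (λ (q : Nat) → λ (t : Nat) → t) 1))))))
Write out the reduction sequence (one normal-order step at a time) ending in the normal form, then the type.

normal-order reduction sequence:
  (λ (ν : Nat) → refl (elimVec Nat (λ (μ : Nat) → λ (φ : Vec Nat μ) → Type₀) Nat (λ (δ : Nat) → λ (η : Nat) → λ (v : Vec Nat δ) → λ (b : Type₀) → b) 0 (vnil Nat)) (succ ν)) (succ (succ (succ (succ (succ (elimNat (λ (z : Nat) → Nat) 2 (λ (q : Nat) → λ (t : Nat) → t) 1))))))
  ~> refl (elimVec Nat (λ (ν : Nat) → λ (μ : Vec Nat ν) → Type₀) Nat (λ (φ : Nat) → λ (δ : Nat) → λ (η : Vec Nat φ) → λ (v : Type₀) → v) 0 (vnil Nat)) (succ (succ (succ (succ (succ (succ (elimNat (λ (b : Nat) → Nat) 2 (λ (z : Nat) → λ (q : Nat) → q) 1)))))))
  ~> refl Nat (succ (succ (succ (succ (succ (succ (elimNat (λ (ν : Nat) → Nat) 2 (λ (μ : Nat) → λ (φ : Nat) → φ) 1)))))))
  ~> refl Nat (succ (succ (succ (succ (succ (succ ((λ (ν : Nat) → λ (μ : Nat) → μ) 0 (elimNat (λ (φ : Nat) → Nat) 2 (λ (δ : Nat) → λ (η : Nat) → η) 0))))))))
  ~> refl Nat (succ (succ (succ (succ (succ (succ ((λ (ν : Nat) → ν) (elimNat (λ (μ : Nat) → Nat) 2 (λ (φ : Nat) → λ (δ : Nat) → δ) 0))))))))
  ~> refl Nat (succ (succ (succ (succ (succ (succ (elimNat (λ (ν : Nat) → Nat) 2 (λ (μ : Nat) → λ (φ : Nat) → φ) 0)))))))
  ~> refl Nat 8
type:
  Eq Nat 8 8
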